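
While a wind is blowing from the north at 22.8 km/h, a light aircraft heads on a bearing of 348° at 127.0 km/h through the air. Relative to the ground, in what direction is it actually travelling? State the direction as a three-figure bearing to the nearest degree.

345°

Taking east as x and north as y: velocity relative to the air = (-26.405, 124.225) km/h; the air relative to ground = (0.000, -22.800) km/h.
Velocity relative to ground = (-26.405, 124.225) + (0.000, -22.800) = (-26.405, 101.425) km/h.
Bearing = atan2(-26.40, 101.42) = 345.41° clockwise from north.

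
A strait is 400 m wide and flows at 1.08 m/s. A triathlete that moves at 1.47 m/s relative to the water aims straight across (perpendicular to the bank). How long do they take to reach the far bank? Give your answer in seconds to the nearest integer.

272 s

The component of the triathlete's velocity perpendicular to the bank is 1.47 m/s.
The current is parallel to the bank, so it does not affect the crossing time.
Time = 400 / 1.470 = 272.109 s.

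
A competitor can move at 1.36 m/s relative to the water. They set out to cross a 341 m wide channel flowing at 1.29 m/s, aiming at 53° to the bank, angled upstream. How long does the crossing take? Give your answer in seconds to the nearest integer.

The component of the competitor's velocity perpendicular to the bank is 1.36 × sin 53° = 1.086 m/s.
The flow acts along the bank and has no component across it.
Time = 341 / 1.086 = 313.955 s.

314 s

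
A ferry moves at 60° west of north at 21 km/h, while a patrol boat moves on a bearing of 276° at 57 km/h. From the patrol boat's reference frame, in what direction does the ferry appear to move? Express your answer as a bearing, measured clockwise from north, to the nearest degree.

083°

Taking east as x and north as y: ferry velocity = (-18.187, 10.500) km/h; patrol boat velocity = (-56.688, 5.958) km/h.
Velocity of ferry relative to patrol boat = (-18.187, 10.500) − (-56.688, 5.958) = (38.501, 4.542) km/h.
Bearing = atan2(38.50, 4.54) = 83.27° clockwise from north.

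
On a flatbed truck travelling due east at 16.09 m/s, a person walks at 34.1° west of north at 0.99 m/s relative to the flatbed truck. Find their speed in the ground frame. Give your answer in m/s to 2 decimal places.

Taking east as x and north as y: flatbed truck velocity = (16.090, 0.000) m/s; person velocity relative to flatbed truck = (-0.555, 0.820) m/s.
Velocity relative to ground = (16.090, 0.000) + (-0.555, 0.820) = (15.535, 0.820) m/s.
Speed = |(15.535, 0.820)| = 15.557 m/s.

15.56 m/s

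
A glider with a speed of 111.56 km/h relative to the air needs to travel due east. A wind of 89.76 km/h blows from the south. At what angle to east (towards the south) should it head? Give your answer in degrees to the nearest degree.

54°

The wind pushes perpendicular to the desired track; the heading must have a component into the wind equal to 89.76 km/h: 111.56 sin θ = 89.76.
sin θ = 0.8046, so θ = 53.571°.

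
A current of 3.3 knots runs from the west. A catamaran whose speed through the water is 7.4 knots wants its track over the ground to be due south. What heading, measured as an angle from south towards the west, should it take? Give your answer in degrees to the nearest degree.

26°

The current pushes perpendicular to the desired track; the heading must have a component into the current equal to 3.3 knots: 7.4 sin θ = 3.3.
sin θ = 0.4459, so θ = 26.484°.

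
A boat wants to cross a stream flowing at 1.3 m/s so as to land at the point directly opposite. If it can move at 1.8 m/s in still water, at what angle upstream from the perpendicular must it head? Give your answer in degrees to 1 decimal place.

46.2°

To cancel the current, the upstream component of the boat's velocity must equal the flow: 1.8 sin θ = 1.3.
sin θ = 1.3 / 1.8 = 0.7222.
θ = arcsin(0.7222) = 46.238°.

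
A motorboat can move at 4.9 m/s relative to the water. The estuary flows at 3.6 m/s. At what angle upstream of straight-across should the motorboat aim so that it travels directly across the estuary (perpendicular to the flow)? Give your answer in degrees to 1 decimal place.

To cancel the current, the upstream component of the motorboat's velocity must equal the flow: 4.9 sin θ = 3.6.
sin θ = 3.6 / 4.9 = 0.7347.
θ = arcsin(0.7347) = 47.281°.

47.3°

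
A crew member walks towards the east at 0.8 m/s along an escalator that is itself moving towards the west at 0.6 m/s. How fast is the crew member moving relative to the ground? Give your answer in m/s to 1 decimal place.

Taking east as x and north as y: escalator velocity = (-0.600, 0.000) m/s; crew member velocity relative to escalator = (0.800, 0.000) m/s.
Velocity relative to ground = (-0.600, 0.000) + (0.800, 0.000) = (0.200, 0.000) m/s.
Speed = |(0.200, 0.000)| = 0.200 m/s.

0.2 m/s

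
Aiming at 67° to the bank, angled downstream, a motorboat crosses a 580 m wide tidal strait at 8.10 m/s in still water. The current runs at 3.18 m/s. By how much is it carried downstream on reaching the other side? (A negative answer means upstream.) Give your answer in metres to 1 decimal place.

493.6 m

Perpendicular speed = 7.456 m/s; crossing time = 580 / 7.456 = 77.789 s.
Net downstream speed = 6.345 m/s.
Drift = 6.345 × 77.789 = 493.564 m (downstream).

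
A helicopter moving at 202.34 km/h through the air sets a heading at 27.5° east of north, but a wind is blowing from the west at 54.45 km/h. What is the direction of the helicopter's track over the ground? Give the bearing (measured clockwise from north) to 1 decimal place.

039.5°

Taking east as x and north as y: velocity relative to the air = (93.430, 179.478) km/h; the air relative to ground = (54.450, 0.000) km/h.
Velocity relative to ground = (93.430, 179.478) + (54.450, 0.000) = (147.880, 179.478) km/h.
Bearing = atan2(147.88, 179.48) = 39.49° clockwise from north.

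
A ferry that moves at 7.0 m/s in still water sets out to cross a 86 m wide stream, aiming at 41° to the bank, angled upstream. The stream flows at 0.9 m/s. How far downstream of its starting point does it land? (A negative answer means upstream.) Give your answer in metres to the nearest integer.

-82 m

Perpendicular speed = 4.592 m/s; crossing time = 86 / 4.592 = 18.727 s.
Net downstream speed = -4.383 m/s.
Drift = -4.383 × 18.727 = -82.078 m (upstream).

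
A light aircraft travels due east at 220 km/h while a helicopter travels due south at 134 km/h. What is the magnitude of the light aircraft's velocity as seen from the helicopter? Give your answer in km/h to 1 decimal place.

Taking east as x and north as y: light aircraft velocity = (220.000, 0.000) km/h; helicopter velocity = (0.000, -134.000) km/h.
Velocity of light aircraft relative to helicopter = (220.000, 0.000) − (0.000, -134.000) = (220.000, 134.000) km/h.
Magnitude = |(220.000, 134.000)| = 257.597 km/h.

257.6 km/h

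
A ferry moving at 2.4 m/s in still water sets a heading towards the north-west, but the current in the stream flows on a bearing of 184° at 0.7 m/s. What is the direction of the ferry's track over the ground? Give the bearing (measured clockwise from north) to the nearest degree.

300°

Taking east as x and north as y: velocity relative to the water = (-1.697, 1.697) m/s; the water relative to ground = (-0.049, -0.698) m/s.
Velocity relative to ground = (-1.697, 1.697) + (-0.049, -0.698) = (-1.746, 0.999) m/s.
Bearing = atan2(-1.75, 1.00) = 299.77° clockwise from north.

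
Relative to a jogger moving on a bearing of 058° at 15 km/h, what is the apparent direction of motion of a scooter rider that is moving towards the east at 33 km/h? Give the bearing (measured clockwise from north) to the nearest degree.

111°

Taking east as x and north as y: scooter rider velocity = (33.000, 0.000) km/h; jogger velocity = (12.721, 7.949) km/h.
Velocity of scooter rider relative to jogger = (33.000, 0.000) − (12.721, 7.949) = (20.279, -7.949) km/h.
Bearing = atan2(20.28, -7.95) = 111.40° clockwise from north.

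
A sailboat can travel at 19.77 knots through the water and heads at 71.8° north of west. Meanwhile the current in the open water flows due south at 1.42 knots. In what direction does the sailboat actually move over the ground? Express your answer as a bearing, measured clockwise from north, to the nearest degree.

Taking east as x and north as y: velocity relative to the water = (-6.175, 18.781) knots; the water relative to ground = (0.000, -1.420) knots.
Velocity relative to ground = (-6.175, 18.781) + (0.000, -1.420) = (-6.175, 17.361) knots.
Bearing = atan2(-6.17, 17.36) = 340.42° clockwise from north.

340°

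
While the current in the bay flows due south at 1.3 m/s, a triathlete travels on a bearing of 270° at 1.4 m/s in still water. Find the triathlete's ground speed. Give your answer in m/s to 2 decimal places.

Taking east as x and north as y: velocity relative to the water = (-1.400, 0.000) m/s; the water relative to ground = (0.000, -1.300) m/s.
Velocity relative to ground = (-1.400, 0.000) + (0.000, -1.300) = (-1.400, -1.300) m/s.
Speed = |(-1.400, -1.300)| = 1.910 m/s.

1.91 m/s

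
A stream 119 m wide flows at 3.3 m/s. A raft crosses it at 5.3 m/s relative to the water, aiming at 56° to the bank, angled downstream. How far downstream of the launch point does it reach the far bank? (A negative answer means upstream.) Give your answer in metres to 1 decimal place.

Perpendicular speed = 4.394 m/s; crossing time = 119 / 4.394 = 27.083 s.
Net downstream speed = 6.264 m/s.
Drift = 6.264 × 27.083 = 169.640 m (downstream).

169.6 m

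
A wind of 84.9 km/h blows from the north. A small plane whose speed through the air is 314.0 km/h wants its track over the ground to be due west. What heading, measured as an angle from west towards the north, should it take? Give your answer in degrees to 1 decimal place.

15.7°

The wind pushes perpendicular to the desired track; the heading must have a component into the wind equal to 84.9 km/h: 314.0 sin θ = 84.9.
sin θ = 0.2704, so θ = 15.687°.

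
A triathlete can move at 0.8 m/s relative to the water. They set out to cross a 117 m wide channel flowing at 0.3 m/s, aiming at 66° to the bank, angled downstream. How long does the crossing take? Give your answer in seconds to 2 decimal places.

The component of the triathlete's velocity perpendicular to the bank is 0.8 × sin 66° = 0.731 m/s.
The flow acts along the bank and has no component across it.
Time = 117 / 0.731 = 160.091 s.

160.09 s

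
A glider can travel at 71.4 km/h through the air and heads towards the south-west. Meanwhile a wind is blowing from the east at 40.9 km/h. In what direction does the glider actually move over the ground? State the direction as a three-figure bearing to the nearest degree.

Taking east as x and north as y: velocity relative to the air = (-50.487, -50.487) km/h; the air relative to ground = (-40.900, 0.000) km/h.
Velocity relative to ground = (-50.487, -50.487) + (-40.900, 0.000) = (-91.387, -50.487) km/h.
Bearing = atan2(-91.39, -50.49) = 241.08° clockwise from north.

241°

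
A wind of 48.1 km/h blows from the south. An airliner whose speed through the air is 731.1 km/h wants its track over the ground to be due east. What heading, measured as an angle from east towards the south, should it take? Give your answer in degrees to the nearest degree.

The wind pushes perpendicular to the desired track; the heading must have a component into the wind equal to 48.1 km/h: 731.1 sin θ = 48.1.
sin θ = 0.0658, so θ = 3.772°.

4°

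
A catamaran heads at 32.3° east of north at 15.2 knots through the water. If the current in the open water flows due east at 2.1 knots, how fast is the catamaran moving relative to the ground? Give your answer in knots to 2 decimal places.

Taking east as x and north as y: velocity relative to the water = (8.122, 12.848) knots; the water relative to ground = (2.100, 0.000) knots.
Velocity relative to ground = (8.122, 12.848) + (2.100, 0.000) = (10.222, 12.848) knots.
Speed = |(10.222, 12.848)| = 16.418 knots.

16.42 knots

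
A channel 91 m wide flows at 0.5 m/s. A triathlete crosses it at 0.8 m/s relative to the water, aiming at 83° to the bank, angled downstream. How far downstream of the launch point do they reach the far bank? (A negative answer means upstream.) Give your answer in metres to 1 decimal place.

Perpendicular speed = 0.794 m/s; crossing time = 91 / 0.794 = 114.604 s.
Net downstream speed = 0.597 m/s.
Drift = 0.597 × 114.604 = 68.476 m (downstream).

68.5 m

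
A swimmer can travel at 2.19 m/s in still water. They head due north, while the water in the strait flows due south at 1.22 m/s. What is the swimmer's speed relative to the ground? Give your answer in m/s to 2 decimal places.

0.97 m/s

Taking east as x and north as y: velocity relative to the water = (0.000, 2.190) m/s; the water relative to ground = (0.000, -1.220) m/s.
Velocity relative to ground = (0.000, 2.190) + (0.000, -1.220) = (0.000, 0.970) m/s.
Speed = |(0.000, 0.970)| = 0.970 m/s.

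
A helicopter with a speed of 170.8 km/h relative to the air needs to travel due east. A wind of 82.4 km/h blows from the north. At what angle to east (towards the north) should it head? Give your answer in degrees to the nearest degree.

29°

The wind pushes perpendicular to the desired track; the heading must have a component into the wind equal to 82.4 km/h: 170.8 sin θ = 82.4.
sin θ = 0.4824, so θ = 28.845°.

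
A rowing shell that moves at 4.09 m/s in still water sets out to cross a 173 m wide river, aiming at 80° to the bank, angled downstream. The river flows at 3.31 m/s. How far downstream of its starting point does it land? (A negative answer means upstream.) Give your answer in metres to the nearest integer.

173 m

Perpendicular speed = 4.028 m/s; crossing time = 173 / 4.028 = 42.951 s.
Net downstream speed = 4.020 m/s.
Drift = 4.020 × 42.951 = 172.672 m (downstream).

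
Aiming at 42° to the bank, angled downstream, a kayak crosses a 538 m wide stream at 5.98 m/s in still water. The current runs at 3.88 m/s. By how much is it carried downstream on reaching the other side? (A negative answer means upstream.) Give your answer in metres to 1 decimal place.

1119.2 m

Perpendicular speed = 4.001 m/s; crossing time = 538 / 4.001 = 134.453 s.
Net downstream speed = 8.324 m/s.
Drift = 8.324 × 134.453 = 1119.187 m (downstream).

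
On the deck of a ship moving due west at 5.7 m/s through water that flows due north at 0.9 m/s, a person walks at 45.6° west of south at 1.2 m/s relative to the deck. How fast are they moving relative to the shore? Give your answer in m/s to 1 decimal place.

In east/north components (m/s): person relative to ship = (-0.857, -0.840); ship relative to water = (-5.700, 0.000); water relative to ground = (0.000, 0.900).
Sum = (-6.557, 0.060) m/s.
Speed = |(-6.557, 0.060)| = 6.558 m/s.

6.6 m/s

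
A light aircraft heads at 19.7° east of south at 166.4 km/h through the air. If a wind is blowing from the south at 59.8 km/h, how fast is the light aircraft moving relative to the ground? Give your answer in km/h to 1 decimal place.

Taking east as x and north as y: velocity relative to the air = (56.093, -156.661) km/h; the air relative to ground = (0.000, 59.800) km/h.
Velocity relative to ground = (56.093, -156.661) + (0.000, 59.800) = (56.093, -96.861) km/h.
Speed = |(56.093, -96.861)| = 111.930 km/h.

111.9 km/h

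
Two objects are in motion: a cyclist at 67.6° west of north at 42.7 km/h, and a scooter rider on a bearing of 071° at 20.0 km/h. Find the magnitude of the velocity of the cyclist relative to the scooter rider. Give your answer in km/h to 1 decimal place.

Taking east as x and north as y: cyclist velocity = (-39.478, 16.272) km/h; scooter rider velocity = (18.910, 6.511) km/h.
Velocity of cyclist relative to scooter rider = (-39.478, 16.272) − (18.910, 6.511) = (-58.388, 9.760) km/h.
Magnitude = |(-58.388, 9.760)| = 59.199 km/h.

59.2 km/h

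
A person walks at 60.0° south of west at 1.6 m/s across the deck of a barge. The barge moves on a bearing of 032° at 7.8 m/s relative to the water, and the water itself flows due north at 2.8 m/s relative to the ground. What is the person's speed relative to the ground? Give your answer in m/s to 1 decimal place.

8.7 m/s

In east/north components (m/s): person relative to barge = (-0.800, -1.386); barge relative to water = (4.133, 6.615); water relative to ground = (0.000, 2.800).
Sum = (3.333, 8.029) m/s.
Speed = |(3.333, 8.029)| = 8.694 m/s.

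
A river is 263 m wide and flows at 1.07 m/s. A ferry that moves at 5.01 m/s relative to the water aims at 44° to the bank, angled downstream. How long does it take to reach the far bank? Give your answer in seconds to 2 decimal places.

The component of the ferry's velocity perpendicular to the bank is 5.01 × sin 44° = 3.480 m/s.
The current is parallel to the bank, so it does not affect the crossing time.
Time = 263 / 3.480 = 75.570 s.

75.57 s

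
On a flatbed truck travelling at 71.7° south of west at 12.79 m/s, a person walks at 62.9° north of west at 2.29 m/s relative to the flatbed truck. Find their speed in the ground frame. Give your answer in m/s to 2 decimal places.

11.30 m/s

Taking east as x and north as y: flatbed truck velocity = (-4.016, -12.143) m/s; person velocity relative to flatbed truck = (-1.043, 2.039) m/s.
Velocity relative to ground = (-4.016, -12.143) + (-1.043, 2.039) = (-5.059, -10.105) m/s.
Speed = |(-5.059, -10.105)| = 11.300 m/s.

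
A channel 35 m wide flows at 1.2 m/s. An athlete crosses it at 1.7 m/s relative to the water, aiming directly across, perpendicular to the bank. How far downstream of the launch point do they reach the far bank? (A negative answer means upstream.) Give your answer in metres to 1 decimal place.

24.7 m

Perpendicular speed = 1.700 m/s; crossing time = 35 / 1.700 = 20.588 s.
Net downstream speed = 1.200 m/s.
Drift = 1.200 × 20.588 = 24.706 m (downstream).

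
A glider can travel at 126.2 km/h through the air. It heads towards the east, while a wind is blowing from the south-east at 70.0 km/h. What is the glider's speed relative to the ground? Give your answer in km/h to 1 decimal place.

Taking east as x and north as y: velocity relative to the air = (126.200, 0.000) km/h; the air relative to ground = (-49.497, 49.497) km/h.
Velocity relative to ground = (126.200, 0.000) + (-49.497, 49.497) = (76.703, 49.497) km/h.
Speed = |(76.703, 49.497)| = 91.287 km/h.

91.3 km/h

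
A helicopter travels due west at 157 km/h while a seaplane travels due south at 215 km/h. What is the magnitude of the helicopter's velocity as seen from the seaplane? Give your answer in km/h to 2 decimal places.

Taking east as x and north as y: helicopter velocity = (-157.000, 0.000) km/h; seaplane velocity = (0.000, -215.000) km/h.
Velocity of helicopter relative to seaplane = (-157.000, 0.000) − (0.000, -215.000) = (-157.000, 215.000) km/h.
Magnitude = |(-157.000, 215.000)| = 266.222 km/h.

266.22 km/h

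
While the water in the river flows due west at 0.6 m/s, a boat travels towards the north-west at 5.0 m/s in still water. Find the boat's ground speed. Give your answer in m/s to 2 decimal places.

5.44 m/s

Taking east as x and north as y: velocity relative to the water = (-3.536, 3.536) m/s; the water relative to ground = (-0.600, 0.000) m/s.
Velocity relative to ground = (-3.536, 3.536) + (-0.600, 0.000) = (-4.136, 3.536) m/s.
Speed = |(-4.136, 3.536)| = 5.441 m/s.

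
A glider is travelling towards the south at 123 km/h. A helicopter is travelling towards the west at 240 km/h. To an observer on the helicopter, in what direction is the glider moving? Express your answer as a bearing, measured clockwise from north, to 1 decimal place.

Taking east as x and north as y: glider velocity = (0.000, -123.000) km/h; helicopter velocity = (-240.000, 0.000) km/h.
Velocity of glider relative to helicopter = (0.000, -123.000) − (-240.000, 0.000) = (240.000, -123.000) km/h.
Bearing = atan2(240.00, -123.00) = 117.14° clockwise from north.

117.1°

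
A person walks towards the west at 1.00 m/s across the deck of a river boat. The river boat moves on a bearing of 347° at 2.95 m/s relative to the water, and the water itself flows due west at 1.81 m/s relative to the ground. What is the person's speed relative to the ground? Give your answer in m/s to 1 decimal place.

In east/north components (m/s): person relative to river boat = (-1.000, 0.000); river boat relative to water = (-0.664, 2.874); water relative to ground = (-1.810, 0.000).
Sum = (-3.474, 2.874) m/s.
Speed = |(-3.474, 2.874)| = 4.509 m/s.

4.5 m/s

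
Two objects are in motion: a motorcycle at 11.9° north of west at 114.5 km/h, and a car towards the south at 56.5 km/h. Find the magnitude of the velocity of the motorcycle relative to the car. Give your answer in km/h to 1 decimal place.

Taking east as x and north as y: motorcycle velocity = (-112.039, 23.610) km/h; car velocity = (0.000, -56.500) km/h.
Velocity of motorcycle relative to car = (-112.039, 23.610) − (0.000, -56.500) = (-112.039, 80.110) km/h.
Magnitude = |(-112.039, 80.110)| = 137.733 km/h.

137.7 km/h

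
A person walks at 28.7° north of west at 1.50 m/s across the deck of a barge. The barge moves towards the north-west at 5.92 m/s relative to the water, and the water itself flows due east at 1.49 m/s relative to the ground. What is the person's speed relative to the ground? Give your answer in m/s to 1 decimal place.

In east/north components (m/s): person relative to barge = (-1.316, 0.720); barge relative to water = (-4.186, 4.186); water relative to ground = (1.490, 0.000).
Sum = (-4.012, 4.906) m/s.
Speed = |(-4.012, 4.906)| = 6.338 m/s.

6.3 m/s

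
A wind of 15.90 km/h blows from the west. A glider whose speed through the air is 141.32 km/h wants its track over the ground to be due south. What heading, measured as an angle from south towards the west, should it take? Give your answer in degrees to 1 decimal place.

6.5°

The wind pushes perpendicular to the desired track; the heading must have a component into the wind equal to 15.90 km/h: 141.32 sin θ = 15.90.
sin θ = 0.1125, so θ = 6.460°.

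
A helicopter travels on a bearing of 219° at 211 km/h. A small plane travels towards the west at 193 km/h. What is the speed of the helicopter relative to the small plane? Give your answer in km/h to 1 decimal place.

174.7 km/h

Taking east as x and north as y: helicopter velocity = (-132.787, -163.978) km/h; small plane velocity = (-193.000, 0.000) km/h.
Velocity of helicopter relative to small plane = (-132.787, -163.978) − (-193.000, 0.000) = (60.213, -163.978) km/h.
Magnitude = |(60.213, -163.978)| = 174.684 km/h.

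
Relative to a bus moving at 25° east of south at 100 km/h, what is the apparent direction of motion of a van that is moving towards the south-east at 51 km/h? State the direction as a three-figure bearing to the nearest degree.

354°

Taking east as x and north as y: van velocity = (36.062, -36.062) km/h; bus velocity = (42.262, -90.631) km/h.
Velocity of van relative to bus = (36.062, -36.062) − (42.262, -90.631) = (-6.199, 54.568) km/h.
Bearing = atan2(-6.20, 54.57) = 353.52° clockwise from north.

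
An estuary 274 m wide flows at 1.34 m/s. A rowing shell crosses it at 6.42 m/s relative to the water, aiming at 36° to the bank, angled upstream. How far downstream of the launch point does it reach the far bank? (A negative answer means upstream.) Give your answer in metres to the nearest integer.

Perpendicular speed = 3.774 m/s; crossing time = 274 / 3.774 = 72.610 s.
Net downstream speed = -3.854 m/s.
Drift = -3.854 × 72.610 = -279.831 m (upstream).

-280 m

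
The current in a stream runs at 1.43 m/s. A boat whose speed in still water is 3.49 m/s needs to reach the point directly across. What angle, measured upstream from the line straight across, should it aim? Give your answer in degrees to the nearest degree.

To cancel the current, the upstream component of the boat's velocity must equal the flow: 3.49 sin θ = 1.43.
sin θ = 1.43 / 3.49 = 0.4097.
θ = arcsin(0.4097) = 24.189°.

24°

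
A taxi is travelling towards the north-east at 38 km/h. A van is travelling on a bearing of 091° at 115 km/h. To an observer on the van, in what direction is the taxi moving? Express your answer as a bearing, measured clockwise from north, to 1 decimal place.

Taking east as x and north as y: taxi velocity = (26.870, 26.870) km/h; van velocity = (114.982, -2.007) km/h.
Velocity of taxi relative to van = (26.870, 26.870) − (114.982, -2.007) = (-88.112, 28.877) km/h.
Bearing = atan2(-88.11, 28.88) = 288.15° clockwise from north.

288.1°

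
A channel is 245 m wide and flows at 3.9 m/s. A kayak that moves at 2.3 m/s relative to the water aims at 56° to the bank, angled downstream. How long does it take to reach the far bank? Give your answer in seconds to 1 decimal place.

The component of the kayak's velocity perpendicular to the bank is 2.3 × sin 56° = 1.907 m/s.
The flow acts along the bank and has no component across it.
Time = 245 / 1.907 = 128.488 s.

128.5 s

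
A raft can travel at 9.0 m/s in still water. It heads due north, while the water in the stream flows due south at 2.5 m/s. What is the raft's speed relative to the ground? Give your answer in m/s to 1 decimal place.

Taking east as x and north as y: velocity relative to the water = (0.000, 9.000) m/s; the water relative to ground = (0.000, -2.500) m/s.
Velocity relative to ground = (0.000, 9.000) + (0.000, -2.500) = (0.000, 6.500) m/s.
Speed = |(0.000, 6.500)| = 6.500 m/s.

6.5 m/s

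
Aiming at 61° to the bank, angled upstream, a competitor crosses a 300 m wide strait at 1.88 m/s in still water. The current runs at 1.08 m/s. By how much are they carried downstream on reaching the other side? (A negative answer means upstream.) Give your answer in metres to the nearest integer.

Perpendicular speed = 1.644 m/s; crossing time = 300 / 1.644 = 182.450 s.
Net downstream speed = 0.169 m/s.
Drift = 0.169 × 182.450 = 30.753 m (downstream).

31 m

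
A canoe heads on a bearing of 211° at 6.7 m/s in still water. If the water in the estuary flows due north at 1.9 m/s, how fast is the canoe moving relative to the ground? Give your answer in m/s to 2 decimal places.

5.16 m/s

Taking east as x and north as y: velocity relative to the water = (-3.451, -5.743) m/s; the water relative to ground = (0.000, 1.900) m/s.
Velocity relative to ground = (-3.451, -5.743) + (0.000, 1.900) = (-3.451, -3.843) m/s.
Speed = |(-3.451, -3.843)| = 5.165 m/s.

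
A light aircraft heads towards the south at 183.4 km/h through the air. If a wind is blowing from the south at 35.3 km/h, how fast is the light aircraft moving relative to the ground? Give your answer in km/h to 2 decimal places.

Taking east as x and north as y: velocity relative to the air = (0.000, -183.400) km/h; the air relative to ground = (0.000, 35.300) km/h.
Velocity relative to ground = (0.000, -183.400) + (0.000, 35.300) = (0.000, -148.100) km/h.
Speed = |(0.000, -148.100)| = 148.100 km/h.

148.10 km/h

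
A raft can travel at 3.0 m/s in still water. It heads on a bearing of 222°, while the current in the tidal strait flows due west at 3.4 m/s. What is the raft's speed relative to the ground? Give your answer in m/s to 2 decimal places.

5.85 m/s

Taking east as x and north as y: velocity relative to the water = (-2.007, -2.229) m/s; the water relative to ground = (-3.400, 0.000) m/s.
Velocity relative to ground = (-2.007, -2.229) + (-3.400, 0.000) = (-5.407, -2.229) m/s.
Speed = |(-5.407, -2.229)| = 5.849 m/s.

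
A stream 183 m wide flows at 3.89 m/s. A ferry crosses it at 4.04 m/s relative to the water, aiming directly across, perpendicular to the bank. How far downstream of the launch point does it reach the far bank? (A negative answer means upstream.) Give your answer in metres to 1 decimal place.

Perpendicular speed = 4.040 m/s; crossing time = 183 / 4.040 = 45.297 s.
Net downstream speed = 3.890 m/s.
Drift = 3.890 × 45.297 = 176.205 m (downstream).

176.2 m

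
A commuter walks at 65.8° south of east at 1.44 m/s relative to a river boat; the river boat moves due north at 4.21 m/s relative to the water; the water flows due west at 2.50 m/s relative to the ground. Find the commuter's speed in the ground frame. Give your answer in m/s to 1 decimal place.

3.5 m/s

In east/north components (m/s): commuter relative to river boat = (0.590, -1.313); river boat relative to water = (0.000, 4.210); water relative to ground = (-2.500, 0.000).
Sum = (-1.910, 2.897) m/s.
Speed = |(-1.910, 2.897)| = 3.469 m/s.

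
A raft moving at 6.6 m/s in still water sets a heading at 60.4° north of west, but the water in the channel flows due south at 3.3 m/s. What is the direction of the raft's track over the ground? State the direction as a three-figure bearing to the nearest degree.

Taking east as x and north as y: velocity relative to the water = (-3.260, 5.739) m/s; the water relative to ground = (0.000, -3.300) m/s.
Velocity relative to ground = (-3.260, 5.739) + (0.000, -3.300) = (-3.260, 2.439) m/s.
Bearing = atan2(-3.26, 2.44) = 306.80° clockwise from north.

307°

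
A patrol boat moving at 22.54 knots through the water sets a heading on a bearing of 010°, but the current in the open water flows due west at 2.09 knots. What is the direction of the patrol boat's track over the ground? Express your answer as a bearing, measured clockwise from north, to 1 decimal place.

004.7°

Taking east as x and north as y: velocity relative to the water = (3.914, 22.198) knots; the water relative to ground = (-2.090, 0.000) knots.
Velocity relative to ground = (3.914, 22.198) + (-2.090, 0.000) = (1.824, 22.198) knots.
Bearing = atan2(1.82, 22.20) = 4.70° clockwise from north.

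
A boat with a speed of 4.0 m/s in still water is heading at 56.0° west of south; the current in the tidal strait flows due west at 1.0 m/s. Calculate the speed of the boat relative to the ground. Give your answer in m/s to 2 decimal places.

Taking east as x and north as y: velocity relative to the water = (-3.316, -2.237) m/s; the water relative to ground = (-1.000, 0.000) m/s.
Velocity relative to ground = (-3.316, -2.237) + (-1.000, 0.000) = (-4.316, -2.237) m/s.
Speed = |(-4.316, -2.237)| = 4.861 m/s.

4.86 m/s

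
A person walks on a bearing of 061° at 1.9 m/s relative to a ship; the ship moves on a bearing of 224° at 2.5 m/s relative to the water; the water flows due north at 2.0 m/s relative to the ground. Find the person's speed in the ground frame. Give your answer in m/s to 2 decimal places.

In east/north components (m/s): person relative to ship = (1.662, 0.921); ship relative to water = (-1.737, -1.798); water relative to ground = (0.000, 2.000).
Sum = (-0.075, 1.123) m/s.
Speed = |(-0.075, 1.123)| = 1.125 m/s.

1.13 m/s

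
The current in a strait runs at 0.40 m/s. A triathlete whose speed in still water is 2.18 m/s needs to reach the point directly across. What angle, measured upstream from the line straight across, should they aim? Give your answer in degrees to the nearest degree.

To cancel the current, the upstream component of the triathlete's velocity must equal the flow: 2.18 sin θ = 0.40.
sin θ = 0.40 / 2.18 = 0.1835.
θ = arcsin(0.1835) = 10.573°.

11°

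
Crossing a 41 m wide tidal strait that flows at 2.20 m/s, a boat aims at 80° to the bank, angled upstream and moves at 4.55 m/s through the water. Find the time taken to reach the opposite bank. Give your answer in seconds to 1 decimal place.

The component of the boat's velocity perpendicular to the bank is 4.55 × sin 80° = 4.481 m/s.
Only the cross-stream component determines the crossing time; the current contributes nothing perpendicular to the bank.
Time = 41 / 4.481 = 9.150 s.

9.1 s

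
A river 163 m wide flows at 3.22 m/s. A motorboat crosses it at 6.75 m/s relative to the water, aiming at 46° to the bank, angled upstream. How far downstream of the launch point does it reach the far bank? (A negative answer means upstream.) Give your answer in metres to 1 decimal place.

Perpendicular speed = 4.856 m/s; crossing time = 163 / 4.856 = 33.570 s.
Net downstream speed = -1.469 m/s.
Drift = -1.469 × 33.570 = -49.312 m (upstream).

-49.3 m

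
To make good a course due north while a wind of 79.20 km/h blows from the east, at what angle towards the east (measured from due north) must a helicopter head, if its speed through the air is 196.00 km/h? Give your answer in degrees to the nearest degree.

24°

The wind pushes perpendicular to the desired track; the heading must have a component into the wind equal to 79.20 km/h: 196.00 sin θ = 79.20.
sin θ = 0.4041, so θ = 23.834°.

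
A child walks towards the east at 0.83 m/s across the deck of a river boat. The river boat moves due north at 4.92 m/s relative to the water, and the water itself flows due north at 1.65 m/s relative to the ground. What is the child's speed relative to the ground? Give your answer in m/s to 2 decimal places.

6.62 m/s

In east/north components (m/s): child relative to river boat = (0.830, 0.000); river boat relative to water = (0.000, 4.920); water relative to ground = (0.000, 1.650).
Sum = (0.830, 6.570) m/s.
Speed = |(0.830, 6.570)| = 6.622 m/s.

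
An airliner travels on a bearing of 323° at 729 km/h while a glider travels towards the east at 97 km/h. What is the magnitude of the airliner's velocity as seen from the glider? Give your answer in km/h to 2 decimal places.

Taking east as x and north as y: airliner velocity = (-438.723, 582.205) km/h; glider velocity = (97.000, 0.000) km/h.
Velocity of airliner relative to glider = (-438.723, 582.205) − (97.000, 0.000) = (-535.723, 582.205) km/h.
Magnitude = |(-535.723, 582.205)| = 791.178 km/h.

791.18 km/h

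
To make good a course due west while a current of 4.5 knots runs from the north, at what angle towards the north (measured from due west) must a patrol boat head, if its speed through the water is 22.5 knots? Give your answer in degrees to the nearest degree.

12°

The current pushes perpendicular to the desired track; the heading must have a component into the current equal to 4.5 knots: 22.5 sin θ = 4.5.
sin θ = 0.2000, so θ = 11.537°.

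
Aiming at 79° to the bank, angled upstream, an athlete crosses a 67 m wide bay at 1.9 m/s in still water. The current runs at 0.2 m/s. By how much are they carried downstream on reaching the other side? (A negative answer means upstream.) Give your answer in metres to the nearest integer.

Perpendicular speed = 1.865 m/s; crossing time = 67 / 1.865 = 35.923 s.
Net downstream speed = -0.163 m/s.
Drift = -0.163 × 35.923 = -5.839 m (upstream).

-6 m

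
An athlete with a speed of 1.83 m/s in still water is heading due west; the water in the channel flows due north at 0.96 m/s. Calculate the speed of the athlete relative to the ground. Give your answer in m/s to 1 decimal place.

2.1 m/s

Taking east as x and north as y: velocity relative to the water = (-1.830, 0.000) m/s; the water relative to ground = (0.000, 0.960) m/s.
Velocity relative to ground = (-1.830, 0.000) + (0.000, 0.960) = (-1.830, 0.960) m/s.
Speed = |(-1.830, 0.960)| = 2.067 m/s.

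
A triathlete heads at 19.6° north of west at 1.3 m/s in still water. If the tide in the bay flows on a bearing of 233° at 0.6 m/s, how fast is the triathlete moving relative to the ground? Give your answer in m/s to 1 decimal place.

Taking east as x and north as y: velocity relative to the water = (-1.225, 0.436) m/s; the water relative to ground = (-0.479, -0.361) m/s.
Velocity relative to ground = (-1.225, 0.436) + (-0.479, -0.361) = (-1.704, 0.075) m/s.
Speed = |(-1.704, 0.075)| = 1.706 m/s.

1.7 m/s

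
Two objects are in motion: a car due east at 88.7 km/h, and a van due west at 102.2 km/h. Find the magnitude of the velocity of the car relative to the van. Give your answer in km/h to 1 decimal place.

Taking east as x and north as y: car velocity = (88.700, 0.000) km/h; van velocity = (-102.200, 0.000) km/h.
Velocity of car relative to van = (88.700, 0.000) − (-102.200, 0.000) = (190.900, 0.000) km/h.
Magnitude = |(190.900, 0.000)| = 190.900 km/h.

190.9 km/h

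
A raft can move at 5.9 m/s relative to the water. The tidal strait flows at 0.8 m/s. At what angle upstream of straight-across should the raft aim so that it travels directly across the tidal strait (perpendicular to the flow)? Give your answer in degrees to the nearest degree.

To cancel the current, the upstream component of the raft's velocity must equal the flow: 5.9 sin θ = 0.8.
sin θ = 0.8 / 5.9 = 0.1356.
θ = arcsin(0.1356) = 7.793°.

8°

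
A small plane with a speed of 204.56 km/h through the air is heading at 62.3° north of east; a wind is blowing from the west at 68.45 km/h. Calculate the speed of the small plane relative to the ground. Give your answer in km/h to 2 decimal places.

Taking east as x and north as y: velocity relative to the air = (95.088, 181.116) km/h; the air relative to ground = (68.450, 0.000) km/h.
Velocity relative to ground = (95.088, 181.116) + (68.450, 0.000) = (163.538, 181.116) km/h.
Speed = |(163.538, 181.116)| = 244.024 km/h.

244.02 km/h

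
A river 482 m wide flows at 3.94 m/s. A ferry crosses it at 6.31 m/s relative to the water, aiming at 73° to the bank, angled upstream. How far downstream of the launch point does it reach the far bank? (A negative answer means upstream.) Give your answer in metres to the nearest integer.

167 m

Perpendicular speed = 6.034 m/s; crossing time = 482 / 6.034 = 79.877 s.
Net downstream speed = 2.095 m/s.
Drift = 2.095 × 79.877 = 167.353 m (downstream).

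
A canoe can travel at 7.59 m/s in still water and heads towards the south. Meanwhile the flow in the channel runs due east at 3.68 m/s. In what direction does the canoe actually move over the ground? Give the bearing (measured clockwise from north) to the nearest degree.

154°

Taking east as x and north as y: velocity relative to the water = (0.000, -7.590) m/s; the water relative to ground = (3.680, 0.000) m/s.
Velocity relative to ground = (0.000, -7.590) + (3.680, 0.000) = (3.680, -7.590) m/s.
Bearing = atan2(3.68, -7.59) = 154.13° clockwise from north.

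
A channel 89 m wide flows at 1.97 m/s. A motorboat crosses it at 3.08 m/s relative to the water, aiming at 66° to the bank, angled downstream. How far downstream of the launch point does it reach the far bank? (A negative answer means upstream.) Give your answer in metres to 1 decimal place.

Perpendicular speed = 2.814 m/s; crossing time = 89 / 2.814 = 31.631 s.
Net downstream speed = 3.223 m/s.
Drift = 3.223 × 31.631 = 101.938 m (downstream).

101.9 m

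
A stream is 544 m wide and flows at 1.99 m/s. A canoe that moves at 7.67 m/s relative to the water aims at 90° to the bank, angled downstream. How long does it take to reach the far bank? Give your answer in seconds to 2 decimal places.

70.93 s

The component of the canoe's velocity perpendicular to the bank is 7.67 m/s.
The current is parallel to the bank, so it does not affect the crossing time.
Time = 544 / 7.670 = 70.926 s.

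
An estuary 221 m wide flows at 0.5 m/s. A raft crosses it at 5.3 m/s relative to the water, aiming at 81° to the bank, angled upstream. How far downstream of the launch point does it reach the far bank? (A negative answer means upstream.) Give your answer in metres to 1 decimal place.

-13.9 m

Perpendicular speed = 5.235 m/s; crossing time = 221 / 5.235 = 42.218 s.
Net downstream speed = -0.329 m/s.
Drift = -0.329 × 42.218 = -13.894 m (upstream).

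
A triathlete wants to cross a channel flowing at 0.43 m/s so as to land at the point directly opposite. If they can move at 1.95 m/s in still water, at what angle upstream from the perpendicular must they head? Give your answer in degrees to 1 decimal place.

To cancel the current, the upstream component of the triathlete's velocity must equal the flow: 1.95 sin θ = 0.43.
sin θ = 0.43 / 1.95 = 0.2205.
θ = arcsin(0.2205) = 12.739°.

12.7°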